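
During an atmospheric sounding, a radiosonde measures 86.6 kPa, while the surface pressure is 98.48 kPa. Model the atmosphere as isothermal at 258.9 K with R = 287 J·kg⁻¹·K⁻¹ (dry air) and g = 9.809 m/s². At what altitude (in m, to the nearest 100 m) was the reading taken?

Scale height: H = RT/g = 287 × 258.9 / 9.809 = 7575.1 m.
Invert the barometric formula: z = H ln(P₀/P).
P₀/P = 98.48/86.6 = 1.1372; ln(1.1372) = 0.12857.
z = 7575.1 × 0.12857 = 973.93 m.

z ≈ 1000 m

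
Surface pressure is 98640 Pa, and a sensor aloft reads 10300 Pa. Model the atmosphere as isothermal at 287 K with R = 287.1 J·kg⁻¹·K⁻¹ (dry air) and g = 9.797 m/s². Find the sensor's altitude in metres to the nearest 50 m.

z ≈ 19000 m

Scale height: H = RT/g = 287.1 × 287 / 9.797 = 8410.5 m.
Invert the barometric formula: z = H ln(P₀/P).
P₀/P = 98640/10300 = 9.5767; ln(9.5767) = 2.2593.
z = 8410.5 × 2.2593 = 19002 m.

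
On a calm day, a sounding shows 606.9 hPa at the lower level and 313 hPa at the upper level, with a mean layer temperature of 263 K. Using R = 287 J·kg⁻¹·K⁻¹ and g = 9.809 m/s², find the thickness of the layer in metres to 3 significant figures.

Hypsometric equation: Δz = (R T̄/g) ln(P₁/P₂).
R T̄/g = 287 × 263 / 9.809 = 7695.1 m.
ln(606.9/313) = ln(1.9390) = 0.66217.
Δz = 7695.1 × 0.66217 = 5095.5 m.

Δz ≈ 5100 m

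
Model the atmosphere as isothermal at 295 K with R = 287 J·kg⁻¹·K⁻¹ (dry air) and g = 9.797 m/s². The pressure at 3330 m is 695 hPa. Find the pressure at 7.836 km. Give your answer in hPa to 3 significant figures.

P ≈ 413 hPa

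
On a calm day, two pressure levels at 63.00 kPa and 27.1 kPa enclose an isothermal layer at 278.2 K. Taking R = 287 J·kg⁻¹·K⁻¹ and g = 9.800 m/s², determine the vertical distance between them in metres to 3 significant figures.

Hypsometric equation: Δz = (R T̄/g) ln(P₁/P₂).
R T̄/g = 287 × 278.2 / 9.800 = 8147.3 m.
ln(63.00/27.1) = ln(2.3247) = 0.84359.
Δz = 8147.3 × 0.84359 = 6873.0 m.

Δz ≈ 6870 m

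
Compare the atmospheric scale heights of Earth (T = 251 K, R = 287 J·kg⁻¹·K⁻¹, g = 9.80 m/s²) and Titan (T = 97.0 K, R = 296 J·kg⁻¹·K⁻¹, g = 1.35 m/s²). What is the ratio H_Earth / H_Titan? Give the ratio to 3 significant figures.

H = RT/g for each body.
H_Earth = 287 × 251 / 9.80 = 7350.7 m.
H_Titan = 296 × 97.0 / 1.35 = 21268 m.
H_Earth/H_Titan = 7350.7/21268 = 0.34562.

H_Earth/H_Titan ≈ 0.346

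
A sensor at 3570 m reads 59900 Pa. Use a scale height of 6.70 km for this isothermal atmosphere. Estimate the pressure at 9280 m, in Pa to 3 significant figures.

P ≈ 25500 Pa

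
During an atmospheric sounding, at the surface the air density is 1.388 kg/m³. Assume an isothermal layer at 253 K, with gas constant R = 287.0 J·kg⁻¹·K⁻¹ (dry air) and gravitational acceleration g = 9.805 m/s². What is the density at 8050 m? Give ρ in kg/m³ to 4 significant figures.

Scale height: H = RT/g = 287.0 × 253 / 9.805 = 7405.5 m.
In an isothermal atmosphere, density decays like pressure: ρ = ρ₀ exp(−z/H).
z/H = 8050.0/7405.5 = 1.0870; exp(−1.0870) = 0.33723.
ρ = 1.388 × 0.33723 = 0.46808 kg/m³.

ρ ≈ 0.4681 kg/m³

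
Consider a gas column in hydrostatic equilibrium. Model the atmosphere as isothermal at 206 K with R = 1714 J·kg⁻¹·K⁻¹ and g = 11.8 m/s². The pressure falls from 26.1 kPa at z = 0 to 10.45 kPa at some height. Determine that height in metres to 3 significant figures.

z ≈ 27400 m

Scale height: H = RT/g = 1714 × 206 / 11.8 = 29922 m.
Invert the barometric formula: z = H ln(P₀/P).
P₀/P = 26.1/10.45 = 2.4976; ln(2.4976) = 0.91533.
z = 29922 × 0.91533 = 27389 m.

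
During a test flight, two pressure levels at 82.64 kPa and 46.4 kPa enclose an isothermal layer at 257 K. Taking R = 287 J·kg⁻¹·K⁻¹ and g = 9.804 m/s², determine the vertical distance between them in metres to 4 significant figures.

Δz ≈ 4342 m

Hypsometric equation: Δz = (R T̄/g) ln(P₁/P₂).
R T̄/g = 287 × 257 / 9.804 = 7523.4 m.
ln(82.64/46.4) = ln(1.7810) = 0.57718.
Δz = 7523.4 × 0.57718 = 4342.4 m.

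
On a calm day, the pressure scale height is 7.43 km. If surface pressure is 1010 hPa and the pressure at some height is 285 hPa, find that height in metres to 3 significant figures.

Invert the barometric formula: z = H ln(P₀/P).
P₀/P = 1010/285 = 3.5439; ln(3.5439) = 1.2652.
z = 7430.0 × 1.2652 = 9400.4 m.

z ≈ 9400 m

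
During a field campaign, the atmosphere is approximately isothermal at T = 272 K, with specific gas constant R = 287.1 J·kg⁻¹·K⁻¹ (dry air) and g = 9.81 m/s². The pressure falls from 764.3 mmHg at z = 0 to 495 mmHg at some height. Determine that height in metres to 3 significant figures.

z ≈ 3460 m

Scale height: H = RT/g = 287.1 × 272 / 9.81 = 7960.4 m.
Invert the barometric formula: z = H ln(P₀/P).
P₀/P = 764.3/495 = 1.5440; ln(1.5440) = 0.43438.
z = 7960.4 × 0.43438 = 3457.8 m.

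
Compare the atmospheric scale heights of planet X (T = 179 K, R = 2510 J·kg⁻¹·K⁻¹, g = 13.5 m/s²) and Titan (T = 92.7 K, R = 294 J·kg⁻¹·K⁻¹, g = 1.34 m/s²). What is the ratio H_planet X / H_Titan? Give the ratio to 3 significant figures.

H_planet X/H_Titan ≈ 1.64

H = RT/g for each body.
H_planet X = 2510 × 179 / 13.5 = 33281 m.
H_Titan = 294 × 92.7 / 1.34 = 20339 m.
H_planet X/H_Titan = 33281/20339 = 1.6363.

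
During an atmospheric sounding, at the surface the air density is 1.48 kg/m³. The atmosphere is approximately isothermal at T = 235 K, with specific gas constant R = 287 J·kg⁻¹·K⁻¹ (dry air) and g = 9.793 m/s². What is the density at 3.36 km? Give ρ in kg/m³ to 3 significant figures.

ρ ≈ 0.909 kg/m³

Scale height: H = RT/g = 287 × 235 / 9.793 = 6887.1 m.
In an isothermal atmosphere, density decays like pressure: ρ = ρ₀ exp(−z/H).
z/H = 3360.0/6887.1 = 0.48787; exp(−0.48787) = 0.61393.
ρ = 1.48 × 0.61393 = 0.90862 kg/m³.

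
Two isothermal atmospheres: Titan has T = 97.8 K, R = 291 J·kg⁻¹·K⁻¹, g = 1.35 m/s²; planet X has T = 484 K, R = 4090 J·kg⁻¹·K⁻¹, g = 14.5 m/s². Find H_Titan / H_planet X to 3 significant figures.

H_Titan/H_planet X ≈ 0.154

H = RT/g for each body.
H_Titan = 291 × 97.8 / 1.35 = 21081 m.
H_planet X = 4090 × 484 / 14.5 = 136520 m.
H_Titan/H_planet X = 21081/136520 = 0.15442.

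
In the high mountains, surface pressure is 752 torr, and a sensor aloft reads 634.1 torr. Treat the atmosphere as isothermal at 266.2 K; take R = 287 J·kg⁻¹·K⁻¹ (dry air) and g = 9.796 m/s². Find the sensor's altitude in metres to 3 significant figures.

Scale height: H = RT/g = 287 × 266.2 / 9.796 = 7799.0 m.
Invert the barometric formula: z = H ln(P₀/P).
P₀/P = 752/634.1 = 1.1859; ln(1.1859) = 0.17050.
z = 7799.0 × 0.17050 = 1329.7 m.

z ≈ 1330 m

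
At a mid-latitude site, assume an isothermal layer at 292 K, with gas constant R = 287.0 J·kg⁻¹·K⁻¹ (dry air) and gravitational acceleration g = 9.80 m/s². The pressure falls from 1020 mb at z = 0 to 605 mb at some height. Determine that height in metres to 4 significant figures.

Scale height: H = RT/g = 287.0 × 292 / 9.80 = 8551.4 m.
Invert the barometric formula: z = H ln(P₀/P).
P₀/P = 1020/605 = 1.6860; ln(1.6860) = 0.52236.
z = 8551.4 × 0.52236 = 4466.9 m.

z ≈ 4467 m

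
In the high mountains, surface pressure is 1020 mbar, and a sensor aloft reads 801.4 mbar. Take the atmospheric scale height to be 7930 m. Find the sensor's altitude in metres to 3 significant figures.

Invert the barometric formula: z = H ln(P₀/P).
P₀/P = 1020/801.4 = 1.2728; ln(1.2728) = 0.24122.
z = 7930.0 × 0.24122 = 1912.9 m.

z ≈ 1910 m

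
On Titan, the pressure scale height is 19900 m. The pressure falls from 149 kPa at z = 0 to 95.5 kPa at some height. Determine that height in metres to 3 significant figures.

Invert the barometric formula: z = H ln(P₀/P).
P₀/P = 149/95.5 = 1.5602; ln(1.5602) = 0.44481.
z = 19900 × 0.44481 = 8851.7 m.

z ≈ 8850 m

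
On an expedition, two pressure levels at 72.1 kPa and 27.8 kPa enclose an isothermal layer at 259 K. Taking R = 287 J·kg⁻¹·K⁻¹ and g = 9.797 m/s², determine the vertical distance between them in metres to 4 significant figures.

Hypsometric equation: Δz = (R T̄/g) ln(P₁/P₂).
R T̄/g = 287 × 259 / 9.797 = 7587.3 m.
ln(72.1/27.8) = ln(2.5935) = 0.95301.
Δz = 7587.3 × 0.95301 = 7230.8 m.

Δz ≈ 7231 m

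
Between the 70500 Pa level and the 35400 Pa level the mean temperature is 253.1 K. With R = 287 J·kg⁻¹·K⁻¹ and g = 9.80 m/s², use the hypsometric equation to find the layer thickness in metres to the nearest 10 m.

Hypsometric equation: Δz = (R T̄/g) ln(P₁/P₂).
R T̄/g = 287 × 253.1 / 9.80 = 7412.2 m.
ln(70500/35400) = ln(1.9915) = 0.68889.
Δz = 7412.2 × 0.68889 = 5106.2 m.

Δz ≈ 5110 m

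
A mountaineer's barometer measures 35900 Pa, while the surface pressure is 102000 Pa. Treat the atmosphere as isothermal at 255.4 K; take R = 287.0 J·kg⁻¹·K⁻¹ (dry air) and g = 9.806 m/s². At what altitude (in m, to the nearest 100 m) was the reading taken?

z ≈ 7800 m

Scale height: H = RT/g = 287.0 × 255.4 / 9.806 = 7475.0 m.
Invert the barometric formula: z = H ln(P₀/P).
P₀/P = 102000/35900 = 2.8412; ln(2.8412) = 1.0442.
z = 7475.0 × 1.0442 = 7805.4 m.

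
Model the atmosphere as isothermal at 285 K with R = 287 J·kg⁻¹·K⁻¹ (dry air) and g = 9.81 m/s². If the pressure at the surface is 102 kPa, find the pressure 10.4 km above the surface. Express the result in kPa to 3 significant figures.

Scale height: H = RT/g = 287 × 285 / 9.81 = 8337.9 m.
Barometric formula: P = P₀ exp(−z/H).
z/H = 10400/8337.9 = 1.2473; exp(−1.2473) = 0.28728.
P = 102 × 0.28728 = 29.303 kPa.

P ≈ 29.3 kPa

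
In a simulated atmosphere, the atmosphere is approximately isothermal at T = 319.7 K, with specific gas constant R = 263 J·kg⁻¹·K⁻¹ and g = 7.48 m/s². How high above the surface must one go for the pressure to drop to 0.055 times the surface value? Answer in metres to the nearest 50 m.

z ≈ 32600 m

Scale height: H = RT/g = 263 × 319.7 / 7.48 = 11241 m.
Set P/P₀ = exp(−z/H) = 0.055, so z = −H ln(0.055).
−ln(0.055) = 2.9004; z = 11241 × 2.9004 = 32603 m.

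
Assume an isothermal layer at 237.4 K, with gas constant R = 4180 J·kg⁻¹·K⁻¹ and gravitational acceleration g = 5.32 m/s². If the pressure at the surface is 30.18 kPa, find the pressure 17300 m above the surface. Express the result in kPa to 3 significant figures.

P ≈ 27.5 kPa

Scale height: H = RT/g = 4180 × 237.4 / 5.32 = 186530 m.
Barometric formula: P = P₀ exp(−z/H).
z/H = 17300/186530 = 0.092746; exp(−0.092746) = 0.91142.
P = 30.18 × 0.91142 = 27.507 kPa.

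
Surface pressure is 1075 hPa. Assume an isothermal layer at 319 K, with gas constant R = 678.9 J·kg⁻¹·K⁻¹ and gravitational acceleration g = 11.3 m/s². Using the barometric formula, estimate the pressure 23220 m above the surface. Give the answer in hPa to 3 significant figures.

Scale height: H = RT/g = 678.9 × 319 / 11.3 = 19165 m.
Barometric formula: P = P₀ exp(−z/H).
z/H = 23220/19165 = 1.2116; exp(−1.2116) = 0.29772.
P = 1075 × 0.29772 = 320.05 hPa.

P ≈ 320 hPa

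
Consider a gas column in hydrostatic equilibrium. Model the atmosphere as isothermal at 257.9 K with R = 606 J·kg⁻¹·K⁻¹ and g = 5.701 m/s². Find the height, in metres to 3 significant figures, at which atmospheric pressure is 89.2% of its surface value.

Scale height: H = RT/g = 606 × 257.9 / 5.701 = 27414 m.
Set P/P₀ = exp(−z/H) = 0.892, so z = −H ln(0.892).
−ln(0.892) = 0.11429; z = 27414 × 0.11429 = 3133.1 m.

z ≈ 3130 m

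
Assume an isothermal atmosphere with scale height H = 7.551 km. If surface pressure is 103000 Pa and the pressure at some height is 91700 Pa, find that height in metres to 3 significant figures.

Invert the barometric formula: z = H ln(P₀/P).
P₀/P = 103000/91700 = 1.1232; ln(1.1232) = 0.11618.
z = 7551.0 × 0.11618 = 877.28 m.

z ≈ 877 m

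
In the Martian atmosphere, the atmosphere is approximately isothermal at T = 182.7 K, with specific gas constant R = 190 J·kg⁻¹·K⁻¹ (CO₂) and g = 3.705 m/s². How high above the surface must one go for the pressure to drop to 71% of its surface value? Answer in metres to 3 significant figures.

Scale height: H = RT/g = 190 × 182.7 / 3.705 = 9369.2 m.
Set P/P₀ = exp(−z/H) = 0.71, so z = −H ln(0.71).
−ln(0.71) = 0.34249; z = 9369.2 × 0.34249 = 3208.9 m.

z ≈ 3210 m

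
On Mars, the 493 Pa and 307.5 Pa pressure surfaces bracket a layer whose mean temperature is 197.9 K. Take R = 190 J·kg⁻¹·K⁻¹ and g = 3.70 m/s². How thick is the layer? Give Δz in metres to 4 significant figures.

Hypsometric equation: Δz = (R T̄/g) ln(P₁/P₂).
R T̄/g = 190 × 197.9 / 3.70 = 10162 m.
ln(493/307.5) = ln(1.6033) = 0.47206.
Δz = 10162 × 0.47206 = 4797.1 m.

Δz ≈ 4797 m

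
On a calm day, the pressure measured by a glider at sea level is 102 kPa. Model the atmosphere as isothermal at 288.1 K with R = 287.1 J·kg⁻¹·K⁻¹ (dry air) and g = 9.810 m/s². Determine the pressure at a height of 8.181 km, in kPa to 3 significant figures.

P ≈ 38.7 kPa

Scale height: H = RT/g = 287.1 × 288.1 / 9.810 = 8431.6 m.
Barometric formula: P = P₀ exp(−z/H).
z/H = 8181.0/8431.6 = 0.97028; exp(−0.97028) = 0.37898.
P = 102 × 0.37898 = 38.656 kPa.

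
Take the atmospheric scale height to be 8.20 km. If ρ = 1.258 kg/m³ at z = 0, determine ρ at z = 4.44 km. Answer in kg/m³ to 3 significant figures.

In an isothermal atmosphere, density decays like pressure: ρ = ρ₀ exp(−z/H).
z/H = 4440.0/8200.0 = 0.54146; exp(−0.54146) = 0.58190.
ρ = 1.258 × 0.58190 = 0.73203 kg/m³.

ρ ≈ 0.732 kg/m³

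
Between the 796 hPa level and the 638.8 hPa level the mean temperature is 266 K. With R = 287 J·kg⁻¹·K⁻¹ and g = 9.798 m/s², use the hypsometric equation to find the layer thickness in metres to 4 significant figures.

Hypsometric equation: Δz = (R T̄/g) ln(P₁/P₂).
R T̄/g = 287 × 266 / 9.798 = 7791.6 m.
ln(796/638.8) = ln(1.2461) = 0.22002.
Δz = 7791.6 × 0.22002 = 1714.3 m.

Δz ≈ 1714 m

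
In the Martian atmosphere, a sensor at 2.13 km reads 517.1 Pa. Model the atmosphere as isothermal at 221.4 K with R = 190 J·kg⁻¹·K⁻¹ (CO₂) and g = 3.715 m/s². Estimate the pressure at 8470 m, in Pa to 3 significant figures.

Scale height: H = RT/g = 190 × 221.4 / 3.715 = 11323 m.
Between two levels, P₂ = P₁ exp(−Δz/H) with Δz = z₂ − z₁.
Δz = 8470.0 − 2130.0 = 6340.0 m; Δz/H = 6340.0/11323 = 0.55992.
P₂ = 517.1 × exp(−0.55992) = 517.1 × 0.57125 = 295.39 Pa.

P ≈ 295 Pa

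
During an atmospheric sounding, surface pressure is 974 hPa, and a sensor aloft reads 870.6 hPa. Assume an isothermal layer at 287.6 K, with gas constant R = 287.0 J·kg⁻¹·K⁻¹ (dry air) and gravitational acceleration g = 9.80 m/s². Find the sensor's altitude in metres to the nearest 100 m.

Scale height: H = RT/g = 287.0 × 287.6 / 9.80 = 8422.6 m.
Invert the barometric formula: z = H ln(P₀/P).
P₀/P = 974/870.6 = 1.1188; ln(1.1188) = 0.11226.
z = 8422.6 × 0.11226 = 945.52 m.

z ≈ 900 m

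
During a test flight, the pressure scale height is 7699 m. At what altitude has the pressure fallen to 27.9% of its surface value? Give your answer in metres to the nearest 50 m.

z ≈ 9850 m

Set P/P₀ = exp(−z/H) = 0.279, so z = −H ln(0.279).
−ln(0.279) = 1.2765; z = 7699.0 × 1.2765 = 9827.8 m.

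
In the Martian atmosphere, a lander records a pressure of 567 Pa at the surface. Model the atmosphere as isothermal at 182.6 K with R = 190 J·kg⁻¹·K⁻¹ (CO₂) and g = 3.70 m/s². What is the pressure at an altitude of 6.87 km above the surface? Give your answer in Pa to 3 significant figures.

P ≈ 273 Pa

Scale height: H = RT/g = 190 × 182.6 / 3.70 = 9376.8 m.
Barometric formula: P = P₀ exp(−z/H).
z/H = 6870.0/9376.8 = 0.73266; exp(−0.73266) = 0.48063.
P = 567 × 0.48063 = 272.52 Pa.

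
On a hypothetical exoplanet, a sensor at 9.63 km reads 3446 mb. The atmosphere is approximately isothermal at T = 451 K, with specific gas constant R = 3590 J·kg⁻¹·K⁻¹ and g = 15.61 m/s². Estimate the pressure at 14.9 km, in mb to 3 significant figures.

Scale height: H = RT/g = 3590 × 451 / 15.61 = 103720 m.
Between two levels, P₂ = P₁ exp(−Δz/H) with Δz = z₂ − z₁.
Δz = 14900 − 9630.0 = 5270.0 m; Δz/H = 5270.0/103720 = 0.050810.
P₂ = 3446 × exp(−0.050810) = 3446 × 0.95046 = 3275.3 mb.

P ≈ 3280 mb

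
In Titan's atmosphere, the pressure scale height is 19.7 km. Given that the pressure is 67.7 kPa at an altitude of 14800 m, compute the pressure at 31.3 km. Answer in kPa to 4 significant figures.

Between two levels, P₂ = P₁ exp(−Δz/H) with Δz = z₂ − z₁.
Δz = 31300 − 14800 = 16500 m; Δz/H = 16500/19700 = 0.83756.
P₂ = 67.7 × exp(−0.83756) = 67.7 × 0.43277 = 29.299 kPa.

P ≈ 29.30 kPa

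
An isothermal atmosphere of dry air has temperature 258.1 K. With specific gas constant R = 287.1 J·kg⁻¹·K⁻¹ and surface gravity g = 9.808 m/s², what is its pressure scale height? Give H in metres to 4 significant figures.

H ≈ 7555 m

The scale height of an isothermal atmosphere is H = RT/g.
H = 287.1 × 258.1 / 9.808 = 74101/9.808 = 7555.2 m.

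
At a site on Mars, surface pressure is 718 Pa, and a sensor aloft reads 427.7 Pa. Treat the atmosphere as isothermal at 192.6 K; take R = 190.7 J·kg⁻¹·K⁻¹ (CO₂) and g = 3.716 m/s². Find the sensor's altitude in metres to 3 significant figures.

z ≈ 5120 m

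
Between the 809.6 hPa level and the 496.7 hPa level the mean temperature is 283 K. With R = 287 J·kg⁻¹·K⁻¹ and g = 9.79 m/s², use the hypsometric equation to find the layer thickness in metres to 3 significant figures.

Δz ≈ 4050 m

Hypsometric equation: Δz = (R T̄/g) ln(P₁/P₂).
R T̄/g = 287 × 283 / 9.79 = 8296.3 m.
ln(809.6/496.7) = ln(1.6300) = 0.48858.
Δz = 8296.3 × 0.48858 = 4053.4 m.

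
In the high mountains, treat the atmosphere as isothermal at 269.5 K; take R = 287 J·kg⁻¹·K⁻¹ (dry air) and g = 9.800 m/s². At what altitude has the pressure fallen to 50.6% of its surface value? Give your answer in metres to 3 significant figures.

Scale height: H = RT/g = 287 × 269.5 / 9.800 = 7892.5 m.
Set P/P₀ = exp(−z/H) = 0.506, so z = −H ln(0.506).
−ln(0.506) = 0.68122; z = 7892.5 × 0.68122 = 5376.5 m.

z ≈ 5380 m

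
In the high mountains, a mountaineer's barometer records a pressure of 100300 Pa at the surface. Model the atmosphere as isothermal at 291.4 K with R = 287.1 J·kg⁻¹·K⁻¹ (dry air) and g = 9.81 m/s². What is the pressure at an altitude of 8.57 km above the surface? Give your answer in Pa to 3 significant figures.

Scale height: H = RT/g = 287.1 × 291.4 / 9.81 = 8528.1 m.
Barometric formula: P = P₀ exp(−z/H).
z/H = 8570.0/8528.1 = 1.0049; exp(−1.0049) = 0.36608.
P = 100300 × 0.36608 = 36718 Pa.

P ≈ 36700 Pa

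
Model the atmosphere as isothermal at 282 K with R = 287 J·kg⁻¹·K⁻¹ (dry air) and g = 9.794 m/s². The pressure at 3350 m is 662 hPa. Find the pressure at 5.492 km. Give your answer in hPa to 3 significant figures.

P ≈ 511 hPa

Scale height: H = RT/g = 287 × 282 / 9.794 = 8263.6 m.
Between two levels, P₂ = P₁ exp(−Δz/H) with Δz = z₂ − z₁.
Δz = 5492.0 − 3350.0 = 2142.0 m; Δz/H = 2142.0/8263.6 = 0.25921.
P₂ = 662 × exp(−0.25921) = 662 × 0.77166 = 510.84 hPa.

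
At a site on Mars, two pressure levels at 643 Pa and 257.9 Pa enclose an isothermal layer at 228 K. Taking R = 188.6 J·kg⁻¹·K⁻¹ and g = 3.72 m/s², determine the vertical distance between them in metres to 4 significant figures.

Δz ≈ 10560 m

Hypsometric equation: Δz = (R T̄/g) ln(P₁/P₂).
R T̄/g = 188.6 × 228 / 3.72 = 11559 m.
ln(643/257.9) = ln(2.4932) = 0.91357.
Δz = 11559 × 0.91357 = 10560 m.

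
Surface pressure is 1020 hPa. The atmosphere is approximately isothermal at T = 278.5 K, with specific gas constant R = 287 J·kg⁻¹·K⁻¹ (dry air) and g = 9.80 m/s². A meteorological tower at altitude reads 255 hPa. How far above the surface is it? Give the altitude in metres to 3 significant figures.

z ≈ 11300 m

Scale height: H = RT/g = 287 × 278.5 / 9.80 = 8156.1 m.
Invert the barometric formula: z = H ln(P₀/P).
P₀/P = 1020/255 = 4.0000; ln(4.0000) = 1.3863.
z = 8156.1 × 1.3863 = 11307 m.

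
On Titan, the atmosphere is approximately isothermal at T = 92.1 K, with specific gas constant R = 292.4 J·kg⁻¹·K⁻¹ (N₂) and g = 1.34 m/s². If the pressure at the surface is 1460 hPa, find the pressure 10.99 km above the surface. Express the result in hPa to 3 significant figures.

Scale height: H = RT/g = 292.4 × 92.1 / 1.34 = 20097 m.
Barometric formula: P = P₀ exp(−z/H).
z/H = 10990/20097 = 0.54685; exp(−0.54685) = 0.57877.
P = 1460 × 0.57877 = 845.00 hPa.

P ≈ 845 hPa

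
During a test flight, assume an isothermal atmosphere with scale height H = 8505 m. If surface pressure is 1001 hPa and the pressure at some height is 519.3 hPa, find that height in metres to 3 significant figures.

z ≈ 5580 m

Invert the barometric formula: z = H ln(P₀/P).
P₀/P = 1001/519.3 = 1.9276; ln(1.9276) = 0.65628.
z = 8505.0 × 0.65628 = 5581.7 m.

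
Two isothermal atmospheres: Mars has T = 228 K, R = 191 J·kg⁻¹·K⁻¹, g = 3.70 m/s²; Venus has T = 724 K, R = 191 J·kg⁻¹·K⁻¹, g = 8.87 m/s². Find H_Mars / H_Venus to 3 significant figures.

H = RT/g for each body.
H_Mars = 191 × 228 / 3.70 = 11770 m.
H_Venus = 191 × 724 / 8.87 = 15590 m.
H_Mars/H_Venus = 11770/15590 = 0.75497.

H_Mars/H_Venus ≈ 0.755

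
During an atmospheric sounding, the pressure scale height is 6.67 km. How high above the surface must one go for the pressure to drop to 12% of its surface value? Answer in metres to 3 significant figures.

Set P/P₀ = exp(−z/H) = 0.12, so z = −H ln(0.12).
−ln(0.12) = 2.1203; z = 6670.0 × 2.1203 = 14142 m.

z ≈ 14100 m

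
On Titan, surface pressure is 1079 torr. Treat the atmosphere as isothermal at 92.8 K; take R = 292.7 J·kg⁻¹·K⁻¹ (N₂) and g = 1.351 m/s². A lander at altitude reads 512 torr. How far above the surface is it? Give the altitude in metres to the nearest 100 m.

z ≈ 15000 m

Scale height: H = RT/g = 292.7 × 92.8 / 1.351 = 20106 m.
Invert the barometric formula: z = H ln(P₀/P).
P₀/P = 1079/512 = 2.1074; ln(2.1074) = 0.74545.
z = 20106 × 0.74545 = 14988 m.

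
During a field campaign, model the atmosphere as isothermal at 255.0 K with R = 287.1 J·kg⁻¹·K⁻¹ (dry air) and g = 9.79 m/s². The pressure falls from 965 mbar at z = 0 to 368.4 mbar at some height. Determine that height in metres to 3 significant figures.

Scale height: H = RT/g = 287.1 × 255.0 / 9.79 = 7478.1 m.
Invert the barometric formula: z = H ln(P₀/P).
P₀/P = 965/368.4 = 2.6194; ln(2.6194) = 0.96295.
z = 7478.1 × 0.96295 = 7201.0 m.

z ≈ 7200 m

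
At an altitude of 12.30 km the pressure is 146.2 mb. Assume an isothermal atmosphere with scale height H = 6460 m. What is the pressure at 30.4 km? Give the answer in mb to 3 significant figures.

P ≈ 8.87 mb

Between two levels, P₂ = P₁ exp(−Δz/H) with Δz = z₂ − z₁.
Δz = 30400 − 12300 = 18100 m; Δz/H = 18100/6460.0 = 2.8019.
P₂ = 146.2 × exp(−2.8019) = 146.2 × 0.060695 = 8.8736 mb.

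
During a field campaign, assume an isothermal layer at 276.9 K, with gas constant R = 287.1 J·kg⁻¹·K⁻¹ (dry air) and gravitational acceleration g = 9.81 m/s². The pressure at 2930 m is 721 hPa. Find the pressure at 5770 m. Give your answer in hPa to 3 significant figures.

Scale height: H = RT/g = 287.1 × 276.9 / 9.81 = 8103.8 m.
Between two levels, P₂ = P₁ exp(−Δz/H) with Δz = z₂ − z₁.
Δz = 5770.0 − 2930.0 = 2840.0 m; Δz/H = 2840.0/8103.8 = 0.35045.
P₂ = 721 × exp(−0.35045) = 721 × 0.70437 = 507.85 hPa.

P ≈ 508 hPa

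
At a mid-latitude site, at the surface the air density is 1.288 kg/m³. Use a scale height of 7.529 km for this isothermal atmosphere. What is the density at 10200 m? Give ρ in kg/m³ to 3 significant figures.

ρ ≈ 0.332 kg/m³

In an isothermal atmosphere, density decays like pressure: ρ = ρ₀ exp(−z/H).
z/H = 10200/7529.0 = 1.3548; exp(−1.3548) = 0.25800.
ρ = 1.288 × 0.25800 = 0.33230 kg/m³.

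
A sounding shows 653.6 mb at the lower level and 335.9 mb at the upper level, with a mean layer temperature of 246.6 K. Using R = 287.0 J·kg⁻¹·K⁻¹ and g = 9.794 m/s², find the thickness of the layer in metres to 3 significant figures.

Hypsometric equation: Δz = (R T̄/g) ln(P₁/P₂).
R T̄/g = 287.0 × 246.6 / 9.794 = 7226.3 m.
ln(653.6/335.9) = ln(1.9458) = 0.66567.
Δz = 7226.3 × 0.66567 = 4810.3 m.

Δz ≈ 4810 m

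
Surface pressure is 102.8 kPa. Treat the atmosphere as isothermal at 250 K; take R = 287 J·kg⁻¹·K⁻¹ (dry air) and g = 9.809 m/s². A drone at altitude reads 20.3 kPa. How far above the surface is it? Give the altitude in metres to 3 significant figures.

Scale height: H = RT/g = 287 × 250 / 9.809 = 7314.7 m.
Invert the barometric formula: z = H ln(P₀/P).
P₀/P = 102.8/20.3 = 5.0640; ln(5.0640) = 1.6222.
z = 7314.7 × 1.6222 = 11866 m.

z ≈ 11900 m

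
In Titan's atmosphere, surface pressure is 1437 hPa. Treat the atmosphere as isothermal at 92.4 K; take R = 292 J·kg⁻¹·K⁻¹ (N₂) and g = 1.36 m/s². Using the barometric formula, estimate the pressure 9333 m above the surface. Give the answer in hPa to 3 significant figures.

P ≈ 898 hPa

Scale height: H = RT/g = 292 × 92.4 / 1.36 = 19839 m.
Barometric formula: P = P₀ exp(−z/H).
z/H = 9333.0/19839 = 0.47044; exp(−0.47044) = 0.62473.
P = 1437 × 0.62473 = 897.74 hPa.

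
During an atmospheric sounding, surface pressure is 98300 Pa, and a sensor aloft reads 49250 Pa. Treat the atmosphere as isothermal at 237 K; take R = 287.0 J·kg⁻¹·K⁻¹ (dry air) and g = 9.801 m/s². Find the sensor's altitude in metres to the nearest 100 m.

z ≈ 4800 m

Scale height: H = RT/g = 287.0 × 237 / 9.801 = 6940.0 m.
Invert the barometric formula: z = H ln(P₀/P).
P₀/P = 98300/49250 = 1.9959; ln(1.9959) = 0.69110.
z = 6940.0 × 0.69110 = 4796.2 m.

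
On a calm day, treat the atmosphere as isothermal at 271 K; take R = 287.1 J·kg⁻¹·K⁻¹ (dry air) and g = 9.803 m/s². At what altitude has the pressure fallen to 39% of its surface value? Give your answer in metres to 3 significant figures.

Scale height: H = RT/g = 287.1 × 271 / 9.803 = 7936.8 m.
Set P/P₀ = exp(−z/H) = 0.39, so z = −H ln(0.39).
−ln(0.39) = 0.94161; z = 7936.8 × 0.94161 = 7473.4 m.

z ≈ 7470 m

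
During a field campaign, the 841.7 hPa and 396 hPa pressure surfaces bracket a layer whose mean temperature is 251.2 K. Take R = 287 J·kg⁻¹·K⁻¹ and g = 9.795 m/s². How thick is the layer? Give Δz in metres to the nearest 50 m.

Δz ≈ 5550 m

Hypsometric equation: Δz = (R T̄/g) ln(P₁/P₂).
R T̄/g = 287 × 251.2 / 9.795 = 7360.3 m.
ln(841.7/396) = ln(2.1255) = 0.75401.
Δz = 7360.3 × 0.75401 = 5549.7 m.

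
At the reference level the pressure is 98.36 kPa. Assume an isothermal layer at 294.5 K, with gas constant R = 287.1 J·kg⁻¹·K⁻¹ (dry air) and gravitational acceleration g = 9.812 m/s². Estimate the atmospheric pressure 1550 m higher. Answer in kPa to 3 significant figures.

P ≈ 82.2 kPa

Scale height: H = RT/g = 287.1 × 294.5 / 9.812 = 8617.1 m.
Barometric formula: P = P₀ exp(−z/H).
z/H = 1550.0/8617.1 = 0.17987; exp(−0.17987) = 0.83538.
P = 98.36 × 0.83538 = 82.168 kPa.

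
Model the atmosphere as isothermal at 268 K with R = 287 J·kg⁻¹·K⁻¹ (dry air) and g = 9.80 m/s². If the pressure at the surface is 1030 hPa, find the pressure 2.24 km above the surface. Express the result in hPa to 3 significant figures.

P ≈ 774 hPa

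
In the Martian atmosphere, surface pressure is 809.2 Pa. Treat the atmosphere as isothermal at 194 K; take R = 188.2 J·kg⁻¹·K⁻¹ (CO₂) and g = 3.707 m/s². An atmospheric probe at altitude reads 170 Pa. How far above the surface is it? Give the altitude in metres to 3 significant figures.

z ≈ 15400 m

Scale height: H = RT/g = 188.2 × 194 / 3.707 = 9849.2 m.
Invert the barometric formula: z = H ln(P₀/P).
P₀/P = 809.2/170 = 4.7600; ln(4.7600) = 1.5602.
z = 9849.2 × 1.5602 = 15367 m.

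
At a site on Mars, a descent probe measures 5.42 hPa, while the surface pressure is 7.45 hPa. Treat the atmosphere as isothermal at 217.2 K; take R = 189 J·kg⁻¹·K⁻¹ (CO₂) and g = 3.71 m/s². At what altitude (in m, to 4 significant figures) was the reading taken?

Scale height: H = RT/g = 189 × 217.2 / 3.71 = 11065 m.
Invert the barometric formula: z = H ln(P₀/P).
P₀/P = 7.45/5.42 = 1.3745; ln(1.3745) = 0.31809.
z = 11065 × 0.31809 = 3519.7 m.

z ≈ 3520 m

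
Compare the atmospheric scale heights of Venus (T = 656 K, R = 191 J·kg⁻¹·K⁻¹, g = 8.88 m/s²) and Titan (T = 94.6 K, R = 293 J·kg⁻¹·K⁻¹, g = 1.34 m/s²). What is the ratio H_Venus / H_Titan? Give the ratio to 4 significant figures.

H = RT/g for each body.
H_Venus = 191 × 656 / 8.88 = 14110 m.
H_Titan = 293 × 94.6 / 1.34 = 20685 m.
H_Venus/H_Titan = 14110/20685 = 0.68214.

H_Venus/H_Titan ≈ 0.6821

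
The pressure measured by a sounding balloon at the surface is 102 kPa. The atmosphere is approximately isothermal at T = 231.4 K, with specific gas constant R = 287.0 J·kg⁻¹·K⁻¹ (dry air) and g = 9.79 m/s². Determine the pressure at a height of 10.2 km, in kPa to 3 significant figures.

Scale height: H = RT/g = 287.0 × 231.4 / 9.79 = 6783.6 m.
Barometric formula: P = P₀ exp(−z/H).
z/H = 10200/6783.6 = 1.5036; exp(−1.5036) = 0.22233.
P = 102 × 0.22233 = 22.678 kPa.

P ≈ 22.7 kPa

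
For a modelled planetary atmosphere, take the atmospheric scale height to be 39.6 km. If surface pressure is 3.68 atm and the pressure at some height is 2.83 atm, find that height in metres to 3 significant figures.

Invert the barometric formula: z = H ln(P₀/P).
P₀/P = 3.68/2.83 = 1.3004; ln(1.3004) = 0.26267.
z = 39600 × 0.26267 = 10402 m.

z ≈ 10400 m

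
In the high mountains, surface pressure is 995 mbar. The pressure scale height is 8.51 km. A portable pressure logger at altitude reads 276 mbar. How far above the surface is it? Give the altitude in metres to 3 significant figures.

z ≈ 10900 m

Invert the barometric formula: z = H ln(P₀/P).
P₀/P = 995/276 = 3.6051; ln(3.6051) = 1.2823.
z = 8510.0 × 1.2823 = 10912 m.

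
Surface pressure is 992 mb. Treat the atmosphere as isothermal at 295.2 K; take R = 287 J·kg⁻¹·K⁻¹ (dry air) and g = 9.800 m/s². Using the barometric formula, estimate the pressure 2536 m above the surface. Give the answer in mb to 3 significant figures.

P ≈ 740 mb

Scale height: H = RT/g = 287 × 295.2 / 9.800 = 8645.1 m.
Barometric formula: P = P₀ exp(−z/H).
z/H = 2536.0/8645.1 = 0.29335; exp(−0.29335) = 0.74576.
P = 992 × 0.74576 = 739.79 mb.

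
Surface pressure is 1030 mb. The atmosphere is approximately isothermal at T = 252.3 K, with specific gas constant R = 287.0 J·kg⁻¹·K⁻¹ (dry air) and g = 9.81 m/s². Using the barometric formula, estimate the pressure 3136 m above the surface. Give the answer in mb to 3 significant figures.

P ≈ 673 mb

Scale height: H = RT/g = 287.0 × 252.3 / 9.81 = 7381.3 m.
Barometric formula: P = P₀ exp(−z/H).
z/H = 3136.0/7381.3 = 0.42486; exp(−0.42486) = 0.65386.
P = 1030 × 0.65386 = 673.48 mb.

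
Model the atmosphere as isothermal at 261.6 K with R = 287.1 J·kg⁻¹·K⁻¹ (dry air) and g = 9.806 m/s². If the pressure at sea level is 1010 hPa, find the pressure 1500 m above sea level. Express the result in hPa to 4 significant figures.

Scale height: H = RT/g = 287.1 × 261.6 / 9.806 = 7659.1 m.
Barometric formula: P = P₀ exp(−z/H).
z/H = 1500.0/7659.1 = 0.19585; exp(−0.19585) = 0.82214.
P = 1010 × 0.82214 = 830.36 hPa.

P ≈ 830.4 hPa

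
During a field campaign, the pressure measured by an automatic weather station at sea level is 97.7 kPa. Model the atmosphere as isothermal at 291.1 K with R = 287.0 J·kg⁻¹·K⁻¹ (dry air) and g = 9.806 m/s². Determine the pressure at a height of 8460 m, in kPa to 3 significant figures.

P ≈ 36.2 kPa

Scale height: H = RT/g = 287.0 × 291.1 / 9.806 = 8519.9 m.
Barometric formula: P = P₀ exp(−z/H).
z/H = 8460.0/8519.9 = 0.99297; exp(−0.99297) = 0.37047.
P = 97.7 × 0.37047 = 36.195 kPa.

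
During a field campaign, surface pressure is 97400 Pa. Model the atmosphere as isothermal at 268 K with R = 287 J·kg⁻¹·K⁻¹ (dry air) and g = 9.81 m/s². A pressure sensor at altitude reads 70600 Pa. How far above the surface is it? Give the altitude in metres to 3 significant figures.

z ≈ 2520 m

Scale height: H = RT/g = 287 × 268 / 9.81 = 7840.6 m.
Invert the barometric formula: z = H ln(P₀/P).
P₀/P = 97400/70600 = 1.3796; ln(1.3796) = 0.32179.
z = 7840.6 × 0.32179 = 2523.0 m.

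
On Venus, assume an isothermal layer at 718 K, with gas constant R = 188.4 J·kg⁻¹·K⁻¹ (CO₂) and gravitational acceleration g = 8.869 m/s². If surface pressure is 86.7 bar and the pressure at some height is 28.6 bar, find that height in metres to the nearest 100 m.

z ≈ 16900 m

Scale height: H = RT/g = 188.4 × 718 / 8.869 = 15252 m.
Invert the barometric formula: z = H ln(P₀/P).
P₀/P = 86.7/28.6 = 3.0315; ln(3.0315) = 1.1091.
z = 15252 × 1.1091 = 16916 m.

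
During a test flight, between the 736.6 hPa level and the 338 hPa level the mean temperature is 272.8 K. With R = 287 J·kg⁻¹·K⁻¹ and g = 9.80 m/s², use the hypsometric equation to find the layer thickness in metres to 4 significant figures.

Δz ≈ 6224 m

Hypsometric equation: Δz = (R T̄/g) ln(P₁/P₂).
R T̄/g = 287 × 272.8 / 9.80 = 7989.1 m.
ln(736.6/338) = ln(2.1793) = 0.77900.
Δz = 7989.1 × 0.77900 = 6223.5 m.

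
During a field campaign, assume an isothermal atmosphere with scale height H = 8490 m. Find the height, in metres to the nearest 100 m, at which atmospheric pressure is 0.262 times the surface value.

z ≈ 11400 m

Set P/P₀ = exp(−z/H) = 0.262, so z = −H ln(0.262).
−ln(0.262) = 1.3394; z = 8490.0 × 1.3394 = 11372 m.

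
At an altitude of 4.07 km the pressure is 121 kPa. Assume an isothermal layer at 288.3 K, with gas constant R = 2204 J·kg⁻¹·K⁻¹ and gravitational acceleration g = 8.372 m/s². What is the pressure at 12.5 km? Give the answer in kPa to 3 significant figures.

P ≈ 108 kPa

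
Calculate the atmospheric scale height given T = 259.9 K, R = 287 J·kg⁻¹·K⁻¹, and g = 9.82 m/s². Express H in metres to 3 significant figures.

The scale height of an isothermal atmosphere is H = RT/g.
H = 287 × 259.9 / 9.82 = 74591/9.82 = 7595.8 m.

H ≈ 7600 m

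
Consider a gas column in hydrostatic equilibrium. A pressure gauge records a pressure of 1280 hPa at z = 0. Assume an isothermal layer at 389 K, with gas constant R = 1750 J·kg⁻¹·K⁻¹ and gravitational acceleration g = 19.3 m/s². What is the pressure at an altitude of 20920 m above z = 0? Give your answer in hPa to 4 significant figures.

Scale height: H = RT/g = 1750 × 389 / 19.3 = 35272 m.
Barometric formula: P = P₀ exp(−z/H).
z/H = 20920/35272 = 0.59311; exp(−0.59311) = 0.55261.
P = 1280 × 0.55261 = 707.34 hPa.

P ≈ 707.3 hPa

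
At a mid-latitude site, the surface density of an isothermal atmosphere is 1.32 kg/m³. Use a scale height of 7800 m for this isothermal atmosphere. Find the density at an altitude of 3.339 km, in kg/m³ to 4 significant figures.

In an isothermal atmosphere, density decays like pressure: ρ = ρ₀ exp(−z/H).
z/H = 3339.0/7800.0 = 0.42808; exp(−0.42808) = 0.65176.
ρ = 1.32 × 0.65176 = 0.86032 kg/m³.

ρ ≈ 0.8603 kg/m³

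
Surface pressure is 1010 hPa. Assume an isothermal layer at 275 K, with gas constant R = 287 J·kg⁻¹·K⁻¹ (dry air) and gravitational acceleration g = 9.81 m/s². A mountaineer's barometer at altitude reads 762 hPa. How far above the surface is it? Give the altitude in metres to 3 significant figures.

z ≈ 2270 m

Scale height: H = RT/g = 287 × 275 / 9.81 = 8045.4 m.
Invert the barometric formula: z = H ln(P₀/P).
P₀/P = 1010/762 = 1.3255; ln(1.3255) = 0.28179.
z = 8045.4 × 0.28179 = 2267.1 m.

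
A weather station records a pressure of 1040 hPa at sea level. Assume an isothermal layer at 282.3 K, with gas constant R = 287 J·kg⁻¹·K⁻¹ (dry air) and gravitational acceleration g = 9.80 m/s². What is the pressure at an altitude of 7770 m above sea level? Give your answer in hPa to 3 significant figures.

P ≈ 406 hPa

Scale height: H = RT/g = 287 × 282.3 / 9.80 = 8267.4 m.
Barometric formula: P = P₀ exp(−z/H).
z/H = 7770.0/8267.4 = 0.93984; exp(−0.93984) = 0.39069.
P = 1040 × 0.39069 = 406.32 hPa.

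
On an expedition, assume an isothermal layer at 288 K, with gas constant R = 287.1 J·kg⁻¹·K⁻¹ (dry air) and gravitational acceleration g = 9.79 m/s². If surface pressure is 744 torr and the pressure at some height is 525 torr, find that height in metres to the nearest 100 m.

z ≈ 2900 m

Scale height: H = RT/g = 287.1 × 288 / 9.79 = 8445.8 m.
Invert the barometric formula: z = H ln(P₀/P).
P₀/P = 744/525 = 1.4171; ln(1.4171) = 0.34861.
z = 8445.8 × 0.34861 = 2944.3 m.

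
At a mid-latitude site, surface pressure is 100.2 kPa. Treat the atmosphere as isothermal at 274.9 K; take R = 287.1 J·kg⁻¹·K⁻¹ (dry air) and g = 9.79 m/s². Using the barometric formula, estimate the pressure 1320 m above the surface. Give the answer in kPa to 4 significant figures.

P ≈ 85.07 kPa

Scale height: H = RT/g = 287.1 × 274.9 / 9.79 = 8061.7 m.
Barometric formula: P = P₀ exp(−z/H).
z/H = 1320.0/8061.7 = 0.16374; exp(−0.16374) = 0.84896.
P = 100.2 × 0.84896 = 85.066 kPa.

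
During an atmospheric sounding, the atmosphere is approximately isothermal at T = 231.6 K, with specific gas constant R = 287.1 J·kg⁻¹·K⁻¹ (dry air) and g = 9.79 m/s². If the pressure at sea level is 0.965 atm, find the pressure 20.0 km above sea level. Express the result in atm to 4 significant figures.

Scale height: H = RT/g = 287.1 × 231.6 / 9.79 = 6791.9 m.
Barometric formula: P = P₀ exp(−z/H).
z/H = 20000/6791.9 = 2.9447; exp(−2.9447) = 0.052618.
P = 0.965 × 0.052618 = 0.050776 atm.

P ≈ 0.05078 atm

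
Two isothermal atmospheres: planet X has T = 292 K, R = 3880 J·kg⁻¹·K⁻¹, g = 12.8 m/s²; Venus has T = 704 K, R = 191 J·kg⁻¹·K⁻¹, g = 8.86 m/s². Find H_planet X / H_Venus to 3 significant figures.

H_planet X/H_Venus ≈ 5.83

H = RT/g for each body.
H_planet X = 3880 × 292 / 12.8 = 88512 m.
H_Venus = 191 × 704 / 8.86 = 15177 m.
H_planet X/H_Venus = 88512/15177 = 5.8320.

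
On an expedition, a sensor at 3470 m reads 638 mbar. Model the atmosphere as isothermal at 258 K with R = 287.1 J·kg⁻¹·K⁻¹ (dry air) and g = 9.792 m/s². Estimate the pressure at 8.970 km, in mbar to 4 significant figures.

Scale height: H = RT/g = 287.1 × 258 / 9.792 = 7564.5 m.
Between two levels, P₂ = P₁ exp(−Δz/H) with Δz = z₂ − z₁.
Δz = 8970.0 − 3470.0 = 5500.0 m; Δz/H = 5500.0/7564.5 = 0.72708.
P₂ = 638 × exp(−0.72708) = 638 × 0.48332 = 308.36 mbar.

P ≈ 308.4 mbar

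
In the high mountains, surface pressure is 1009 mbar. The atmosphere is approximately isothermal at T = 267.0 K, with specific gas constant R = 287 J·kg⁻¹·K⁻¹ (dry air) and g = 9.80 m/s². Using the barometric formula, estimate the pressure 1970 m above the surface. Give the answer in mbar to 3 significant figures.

Scale height: H = RT/g = 287 × 267.0 / 9.80 = 7819.3 m.
Barometric formula: P = P₀ exp(−z/H).
z/H = 1970.0/7819.3 = 0.25194; exp(−0.25194) = 0.77729.
P = 1009 × 0.77729 = 784.29 mbar.

P ≈ 784 mbar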